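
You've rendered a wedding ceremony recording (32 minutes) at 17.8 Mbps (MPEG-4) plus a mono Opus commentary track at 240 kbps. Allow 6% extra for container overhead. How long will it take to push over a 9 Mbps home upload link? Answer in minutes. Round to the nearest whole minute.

68 minutes

32 min = 1920 s
Audio: 240 kbps = 0.240 Mbps.
Total bitrate: 18.040 Mbps.
File: 18.040 Mbps × 1920 s = 34636.8 Mb.
With 6% container overhead: ×1.06. → 36715.0 Mb.
At 9 Mbps: 36715.0 / 9 = 4079.4 s ≈ 68 minutes.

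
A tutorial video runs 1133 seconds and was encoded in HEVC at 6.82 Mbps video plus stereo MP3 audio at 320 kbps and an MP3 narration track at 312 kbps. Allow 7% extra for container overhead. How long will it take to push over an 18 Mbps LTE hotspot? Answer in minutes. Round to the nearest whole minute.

8 minutes

Audio total: 320 + 312 = 632 kbps = 0.632 Mbps.
Total bitrate: 7.452 Mbps.
File: 7.452 Mbps × 1133 s = 8443.1 Mb.
With 7% container overhead: ×1.07. → 9034.1 Mb.
At 18 Mbps: 9034.1 / 18 = 501.9 s ≈ 8.36 minutes.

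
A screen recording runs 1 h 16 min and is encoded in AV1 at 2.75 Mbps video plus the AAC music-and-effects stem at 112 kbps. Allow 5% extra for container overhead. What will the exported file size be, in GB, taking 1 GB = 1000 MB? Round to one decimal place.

1.7 GB

1 h 16 min = 76 min = 4560 s
Audio: 112 kbps = 0.112 Mbps.
Total bitrate: 2.75 + 0.112 = 2.862 Mbps.
Stream data: 2.862 Mbps × 4560 s = 13050.7 Mb.
With 5% container overhead: ×1.05.
13,703 Mb ÷ 8 = 1,713 MB → 1.713 GB.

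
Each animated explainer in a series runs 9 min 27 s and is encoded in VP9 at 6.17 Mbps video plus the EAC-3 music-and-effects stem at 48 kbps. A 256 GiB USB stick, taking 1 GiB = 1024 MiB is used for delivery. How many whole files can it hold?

9 min 27 s = 567 s
Audio: 48 kbps = 0.048 Mbps.
Total bitrate: 6.218 Mbps.
Per item: 6.218 Mbps × 567 s = 3,526 Mb = 440.7 MB.
Capacity: 256 GiB = 2,199,023 Mb; 623.73 items → 623 complete.

623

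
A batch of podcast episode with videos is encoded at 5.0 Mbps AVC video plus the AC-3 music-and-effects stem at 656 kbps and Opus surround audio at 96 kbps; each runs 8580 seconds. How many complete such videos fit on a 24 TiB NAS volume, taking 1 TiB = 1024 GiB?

Audio total: 656 + 96 = 752 kbps = 0.752 Mbps.
Total bitrate: 5.752 Mbps.
Per item: 5.752 Mbps × 8580 s = 49,352 Mb = 6,169 MB.
Capacity: 24 TiB = 211,106,233 Mb; 4277.55 items → 4277 complete.

4277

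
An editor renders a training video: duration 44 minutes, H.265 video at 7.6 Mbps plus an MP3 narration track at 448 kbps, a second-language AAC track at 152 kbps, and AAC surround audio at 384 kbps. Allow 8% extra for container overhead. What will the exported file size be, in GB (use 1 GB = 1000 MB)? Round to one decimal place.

44 min = 2640 s
Audio total: 448 + 152 + 384 = 984 kbps = 0.984 Mbps.
Total bitrate: 7.6 + 0.984 = 8.584 Mbps.
Stream data: 8.584 Mbps × 2640 s = 22661.8 Mb.
With 8% container overhead: ×1.08.
24,475 Mb ÷ 8 = 3,059 MB → 3.059 GB.

3.1 GB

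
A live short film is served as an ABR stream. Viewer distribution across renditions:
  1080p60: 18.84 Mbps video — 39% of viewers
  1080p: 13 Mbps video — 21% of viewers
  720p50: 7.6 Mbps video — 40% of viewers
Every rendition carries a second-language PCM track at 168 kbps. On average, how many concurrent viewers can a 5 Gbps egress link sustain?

376

Audio: 168 kbps = 0.168 Mbps.
Average per-viewer bitrate: 0.39×19.008 + 0.21×13.168 + 0.40×7.768 = 13.286 Mbps.
5 Gbps = 5,000 Mbps; 5,000 / 13.286 = 376.35 → 376.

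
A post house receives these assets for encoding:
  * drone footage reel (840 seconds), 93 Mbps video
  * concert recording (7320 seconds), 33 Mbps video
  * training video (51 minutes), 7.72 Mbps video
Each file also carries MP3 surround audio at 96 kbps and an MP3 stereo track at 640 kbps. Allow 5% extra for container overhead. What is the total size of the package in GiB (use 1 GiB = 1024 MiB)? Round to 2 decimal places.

42.97 GiB

Audio total: 96 + 640 = 736 kbps = 0.736 Mbps.
drone footage reel: 93.736 Mbps × 840 s × 1.05 = 82675.2 Mb
concert recording: 33.736 Mbps × 7320 s × 1.05 = 259294.9 Mb
training video: 8.456 Mbps × 3060 s × 1.05 = 27169.1 Mb
Total: 369139.2 Mb = 46142.4 MB.
= 42.97 GiB.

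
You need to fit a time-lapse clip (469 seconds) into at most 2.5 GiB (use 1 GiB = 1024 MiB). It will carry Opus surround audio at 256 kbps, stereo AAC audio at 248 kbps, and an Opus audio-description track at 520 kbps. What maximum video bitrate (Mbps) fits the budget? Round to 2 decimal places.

44.76 Mbps

Budget: 2.5 GiB = 21474.8 Mb.
Total bitrate budget: 21474.8 Mb / 469 s = 45.789 Mbps.
Audio total: 256 + 248 + 520 = 1024 kbps = 1.024 Mbps.
Video: 45.789 − 1.024 = 44.765 Mbps.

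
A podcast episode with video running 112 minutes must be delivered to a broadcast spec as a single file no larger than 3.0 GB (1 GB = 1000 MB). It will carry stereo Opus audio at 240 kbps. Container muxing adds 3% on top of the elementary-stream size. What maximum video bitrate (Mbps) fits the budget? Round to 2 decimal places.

3.23 Mbps

Budget: 3.0 GB = 24000.0 Mb.
Stream payload after overhead: 24000.0 / 1.03 = 23301.0 Mb.
112 min = 6720 s
Total bitrate budget: 23301.0 Mb / 6720 s = 3.467 Mbps.
Audio: 240 kbps = 0.240 Mbps.
Video: 3.467 − 0.240 = 3.227 Mbps.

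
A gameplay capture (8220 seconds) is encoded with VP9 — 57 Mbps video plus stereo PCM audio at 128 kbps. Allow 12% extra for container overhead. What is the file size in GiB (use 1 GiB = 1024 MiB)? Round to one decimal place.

Audio: 128 kbps = 0.128 Mbps.
Total bitrate: 57 + 0.128 = 57.128 Mbps.
Stream data: 57.128 Mbps × 8220 s = 469592.2 Mb.
With 12% container overhead: ×1.12.
525,943 Mb = 65,742,902,400 bytes ÷ 1,073,741,824 = 61.23 GiB.

61.2 GiB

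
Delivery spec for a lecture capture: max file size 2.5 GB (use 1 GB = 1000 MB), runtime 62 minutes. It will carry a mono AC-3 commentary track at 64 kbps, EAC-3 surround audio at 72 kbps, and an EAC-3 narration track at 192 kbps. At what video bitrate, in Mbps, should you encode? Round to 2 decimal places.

5.05 Mbps

Budget: 2.5 GB = 20000.0 Mb.
62 min = 3720 s
Total bitrate budget: 20000.0 Mb / 3720 s = 5.376 Mbps.
Audio total: 64 + 72 + 192 = 328 kbps = 0.328 Mbps.
Video: 5.376 − 0.328 = 5.048 Mbps.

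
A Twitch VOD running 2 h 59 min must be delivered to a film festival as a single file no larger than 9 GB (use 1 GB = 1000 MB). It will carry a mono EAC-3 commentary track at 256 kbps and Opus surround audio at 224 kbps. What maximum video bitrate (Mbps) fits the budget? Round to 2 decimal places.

Budget: 9 GB = 72000.0 Mb.
2 h 59 min = 179 min = 10740 s
Total bitrate budget: 72000.0 Mb / 10740 s = 6.704 Mbps.
Audio total: 256 + 224 = 480 kbps = 0.480 Mbps.
Video: 6.704 − 0.480 = 6.224 Mbps.

6.22 Mbps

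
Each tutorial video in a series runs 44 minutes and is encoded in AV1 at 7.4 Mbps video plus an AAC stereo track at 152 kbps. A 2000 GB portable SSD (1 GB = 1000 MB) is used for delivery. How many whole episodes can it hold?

44 min = 2640 s
Audio: 152 kbps = 0.152 Mbps.
Total bitrate: 7.552 Mbps.
Per item: 7.552 Mbps × 2640 s = 19,937 Mb = 2,492 MB.
Capacity: 2000 GB = 16,000,000 Mb; 802.52 items → 802 complete.

802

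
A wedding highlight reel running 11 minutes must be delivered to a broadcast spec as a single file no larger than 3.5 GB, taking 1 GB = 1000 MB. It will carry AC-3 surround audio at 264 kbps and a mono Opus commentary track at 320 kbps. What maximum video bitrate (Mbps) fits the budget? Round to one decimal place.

41.8 Mbps

Budget: 3.5 GB = 28000.0 Mb.
11 min = 660 s
Total bitrate budget: 28000.0 Mb / 660 s = 42.424 Mbps.
Audio total: 264 + 320 = 584 kbps = 0.584 Mbps.
Video: 42.424 − 0.584 = 41.840 Mbps.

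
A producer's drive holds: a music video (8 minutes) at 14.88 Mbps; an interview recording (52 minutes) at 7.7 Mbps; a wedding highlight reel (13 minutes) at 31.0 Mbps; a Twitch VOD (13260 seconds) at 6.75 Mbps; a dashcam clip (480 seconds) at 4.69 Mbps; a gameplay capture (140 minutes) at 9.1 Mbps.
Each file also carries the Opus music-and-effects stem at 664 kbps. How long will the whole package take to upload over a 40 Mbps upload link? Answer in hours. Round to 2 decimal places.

1.67 hours

Audio: 664 kbps = 0.664 Mbps.
music video: 15.544 Mbps × 480 s = 7461.1 Mb
interview recording: 8.364 Mbps × 3120 s = 26095.7 Mb
wedding highlight reel: 31.664 Mbps × 780 s = 24697.9 Mb
Twitch VOD: 7.414 Mbps × 13260 s = 98309.6 Mb
dashcam clip: 5.354 Mbps × 480 s = 2569.9 Mb
gameplay capture: 9.764 Mbps × 8400 s = 82017.6 Mb
Total: 241151.9 Mb = 30144.0 MB.
At 40 Mbps: 241151.9 / 40 = 6029 s ≈ 1.67 hours.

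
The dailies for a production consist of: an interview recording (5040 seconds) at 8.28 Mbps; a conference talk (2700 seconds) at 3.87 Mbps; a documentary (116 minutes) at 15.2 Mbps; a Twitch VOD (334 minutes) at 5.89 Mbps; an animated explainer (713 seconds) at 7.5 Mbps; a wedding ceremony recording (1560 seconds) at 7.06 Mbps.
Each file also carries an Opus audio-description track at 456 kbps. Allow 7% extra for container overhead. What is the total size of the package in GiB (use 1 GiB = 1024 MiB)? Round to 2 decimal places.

Audio: 456 kbps = 0.456 Mbps.
interview recording: 8.736 Mbps × 5040 s × 1.07 = 47111.5 Mb
conference talk: 4.326 Mbps × 2700 s × 1.07 = 12497.8 Mb
documentary: 15.656 Mbps × 6960 s × 1.07 = 116593.4 Mb
Twitch VOD: 6.346 Mbps × 20040 s × 1.07 = 136076.0 Mb
animated explainer: 7.956 Mbps × 713 s × 1.07 = 6069.7 Mb
wedding ceremony recording: 7.516 Mbps × 1560 s × 1.07 = 12545.7 Mb
Total: 330894.1 Mb = 41361.8 MB.
= 38.52 GiB.

38.52 GiB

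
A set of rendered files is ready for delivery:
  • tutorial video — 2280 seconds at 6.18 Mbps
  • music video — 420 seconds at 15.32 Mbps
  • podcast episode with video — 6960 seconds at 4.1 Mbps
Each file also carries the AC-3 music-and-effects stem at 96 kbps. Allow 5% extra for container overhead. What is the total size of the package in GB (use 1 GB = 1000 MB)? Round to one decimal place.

6.6 GB

Audio: 96 kbps = 0.096 Mbps.
tutorial video: 6.276 Mbps × 2280 s × 1.05 = 15024.7 Mb
music video: 15.416 Mbps × 420 s × 1.05 = 6798.5 Mb
podcast episode with video: 4.196 Mbps × 6960 s × 1.05 = 30664.4 Mb
Total: 52487.6 Mb = 6560.9 MB.
= 6.561 GB.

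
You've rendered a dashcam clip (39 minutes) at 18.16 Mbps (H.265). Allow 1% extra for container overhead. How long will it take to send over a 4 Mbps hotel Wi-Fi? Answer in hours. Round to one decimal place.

3.0 hours

39 min = 2340 s
File: 18.160 Mbps × 2340 s = 42494.4 Mb.
With 1% container overhead: ×1.01. → 42919.3 Mb.
At 4 Mbps: 42919.3 / 4 = 10729.8 s ≈ 2.98 hours.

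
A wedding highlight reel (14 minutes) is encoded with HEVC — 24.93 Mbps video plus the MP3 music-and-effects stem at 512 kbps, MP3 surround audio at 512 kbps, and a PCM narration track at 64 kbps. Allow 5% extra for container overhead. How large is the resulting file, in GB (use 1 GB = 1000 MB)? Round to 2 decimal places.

14 min = 840 s
Audio total: 512 + 512 + 64 = 1088 kbps = 1.088 Mbps.
Total bitrate: 24.93 + 1.088 = 26.018 Mbps.
Stream data: 26.018 Mbps × 840 s = 21855.1 Mb.
With 5% container overhead: ×1.05.
22,948 Mb ÷ 8 = 2,868 MB → 2.868 GB.

2.87 GB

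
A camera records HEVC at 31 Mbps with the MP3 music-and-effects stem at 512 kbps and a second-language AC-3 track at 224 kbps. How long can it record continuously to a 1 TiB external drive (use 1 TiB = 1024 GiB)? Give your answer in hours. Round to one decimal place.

Audio total: 512 + 224 = 736 kbps = 0.736 Mbps.
Total bitrate: 31 + 0.736 = 31.736 Mbps.
Capacity: 1 TiB = 8,796,093 Mb.
Recording time: 8,796,093 / 31.736 = 277,165 s ≈ 77.0 hours.

77.0 hours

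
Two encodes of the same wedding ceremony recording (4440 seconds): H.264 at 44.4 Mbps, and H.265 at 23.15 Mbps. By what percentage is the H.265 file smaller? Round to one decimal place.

47.9%

H.264: 44.400 Mbps × 4440 s = 197136.0 Mb = 24.642 GB.
H.265: 23.150 Mbps × 4440 s = 102786.0 Mb = 12.848 GB.
Reduction: (1 − 12.848/24.642) × 100 = 47.86%.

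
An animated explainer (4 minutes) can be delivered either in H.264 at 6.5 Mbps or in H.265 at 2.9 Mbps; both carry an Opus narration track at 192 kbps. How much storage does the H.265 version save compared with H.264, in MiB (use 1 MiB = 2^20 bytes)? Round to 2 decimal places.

4 min = 240 s
Audio: 192 kbps = 0.192 Mbps.
H.264: 6.692 Mbps × 240 s = 1606.1 Mb = 191.460 MiB.
H.265: 3.092 Mbps × 240 s = 742.1 Mb = 88.463 MiB.
Saving: 191.460 − 88.463 = 102.997 MiB.

103.00 MiB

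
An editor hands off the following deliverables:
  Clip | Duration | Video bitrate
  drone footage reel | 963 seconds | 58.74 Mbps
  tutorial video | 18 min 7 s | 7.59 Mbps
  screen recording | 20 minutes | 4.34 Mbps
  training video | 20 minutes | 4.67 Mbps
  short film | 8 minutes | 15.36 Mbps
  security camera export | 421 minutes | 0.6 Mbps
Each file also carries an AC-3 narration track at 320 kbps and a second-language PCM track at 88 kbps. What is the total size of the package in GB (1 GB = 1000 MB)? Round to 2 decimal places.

Audio total: 320 + 88 = 408 kbps = 0.408 Mbps.
drone footage reel: 59.148 Mbps × 963 s = 56959.5 Mb
tutorial video: 7.998 Mbps × 1087 s = 8693.8 Mb
screen recording: 4.748 Mbps × 1200 s = 5697.6 Mb
training video: 5.078 Mbps × 1200 s = 6093.6 Mb
short film: 15.768 Mbps × 480 s = 7568.6 Mb
security camera export: 1.008 Mbps × 25260 s = 25462.1 Mb
Total: 110475.3 Mb = 13809.4 MB.
= 13.81 GB.

13.81 GB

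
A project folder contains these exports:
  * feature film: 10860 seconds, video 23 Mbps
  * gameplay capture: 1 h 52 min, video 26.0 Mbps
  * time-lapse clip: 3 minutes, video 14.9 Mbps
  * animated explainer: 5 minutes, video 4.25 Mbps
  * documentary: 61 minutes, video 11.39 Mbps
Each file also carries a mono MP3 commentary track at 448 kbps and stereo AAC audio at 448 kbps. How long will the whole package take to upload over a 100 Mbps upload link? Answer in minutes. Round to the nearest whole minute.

Audio total: 448 + 448 = 896 kbps = 0.896 Mbps.
feature film: 23.896 Mbps × 10860 s = 259510.6 Mb
gameplay capture: 26.896 Mbps × 6720 s = 180741.1 Mb
time-lapse clip: 15.796 Mbps × 180 s = 2843.3 Mb
animated explainer: 5.146 Mbps × 300 s = 1543.8 Mb
documentary: 12.286 Mbps × 3660 s = 44966.8 Mb
Total: 489605.5 Mb = 61200.7 MB.
At 100 Mbps: 489605.5 / 100 = 4896 s ≈ 81.6 minutes.

82 minutes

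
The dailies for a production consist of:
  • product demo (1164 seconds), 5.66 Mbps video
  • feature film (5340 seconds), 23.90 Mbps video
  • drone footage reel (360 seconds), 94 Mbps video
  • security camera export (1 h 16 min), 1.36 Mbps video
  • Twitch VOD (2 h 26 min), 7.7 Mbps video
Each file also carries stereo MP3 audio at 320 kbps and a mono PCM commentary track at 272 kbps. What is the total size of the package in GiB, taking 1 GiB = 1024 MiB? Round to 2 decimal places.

29.53 GiB

Audio total: 320 + 272 = 592 kbps = 0.592 Mbps.
product demo: 6.252 Mbps × 1164 s = 7277.3 Mb
feature film: 24.492 Mbps × 5340 s = 130787.3 Mb
drone footage reel: 94.592 Mbps × 360 s = 34053.1 Mb
security camera export: 1.952 Mbps × 4560 s = 8901.1 Mb
Twitch VOD: 8.292 Mbps × 8760 s = 72637.9 Mb
Total: 253656.8 Mb = 31707.1 MB.
= 29.53 GiB.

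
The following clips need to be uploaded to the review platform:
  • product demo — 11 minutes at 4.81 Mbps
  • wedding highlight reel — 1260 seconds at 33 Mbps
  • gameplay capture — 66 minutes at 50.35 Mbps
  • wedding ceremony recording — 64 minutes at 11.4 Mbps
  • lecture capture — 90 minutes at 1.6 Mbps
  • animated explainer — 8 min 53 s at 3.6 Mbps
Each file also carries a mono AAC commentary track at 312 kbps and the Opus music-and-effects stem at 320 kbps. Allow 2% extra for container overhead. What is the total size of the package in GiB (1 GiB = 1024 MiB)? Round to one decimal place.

Audio total: 312 + 320 = 632 kbps = 0.632 Mbps.
product demo: 5.442 Mbps × 660 s × 1.02 = 3663.6 Mb
wedding highlight reel: 33.632 Mbps × 1260 s × 1.02 = 43223.8 Mb
gameplay capture: 50.982 Mbps × 3960 s × 1.02 = 205926.5 Mb
wedding ceremony recording: 12.032 Mbps × 3840 s × 1.02 = 47126.9 Mb
lecture capture: 2.232 Mbps × 5400 s × 1.02 = 12293.9 Mb
animated explainer: 4.232 Mbps × 533 s × 1.02 = 2300.8 Mb
Total: 314535.5 Mb = 39316.9 MB.
= 36.62 GiB.

36.6 GiB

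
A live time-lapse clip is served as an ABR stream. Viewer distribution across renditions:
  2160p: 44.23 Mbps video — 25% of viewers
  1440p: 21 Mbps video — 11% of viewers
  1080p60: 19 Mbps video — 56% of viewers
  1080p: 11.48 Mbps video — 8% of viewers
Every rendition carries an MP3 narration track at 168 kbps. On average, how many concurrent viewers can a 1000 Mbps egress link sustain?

39

Audio: 168 kbps = 0.168 Mbps.
Average per-viewer bitrate: 0.25×44.398 + 0.11×21.168 + 0.56×19.168 + 0.08×11.648 = 25.094 Mbps.
1000 Mbps = 1,000 Mbps; 1,000 / 25.094 = 39.85 → 39.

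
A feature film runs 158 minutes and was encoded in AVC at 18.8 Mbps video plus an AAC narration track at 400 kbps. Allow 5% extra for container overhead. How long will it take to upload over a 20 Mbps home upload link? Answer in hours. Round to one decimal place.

158 min = 9480 s
Audio: 400 kbps = 0.400 Mbps.
Total bitrate: 19.200 Mbps.
File: 19.200 Mbps × 9480 s = 182016.0 Mb.
With 5% container overhead: ×1.05. → 191116.8 Mb.
At 20 Mbps: 191116.8 / 20 = 9555.8 s ≈ 2.65 hours.

2.7 hours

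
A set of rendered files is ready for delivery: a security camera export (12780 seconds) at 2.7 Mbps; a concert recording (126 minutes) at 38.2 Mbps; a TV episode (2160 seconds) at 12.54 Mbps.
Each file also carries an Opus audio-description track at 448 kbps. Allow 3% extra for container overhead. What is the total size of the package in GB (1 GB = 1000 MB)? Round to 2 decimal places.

Audio: 448 kbps = 0.448 Mbps.
security camera export: 3.148 Mbps × 12780 s × 1.03 = 41438.4 Mb
concert recording: 38.648 Mbps × 7560 s × 1.03 = 300944.2 Mb
TV episode: 12.988 Mbps × 2160 s × 1.03 = 28895.7 Mb
Total: 371278.3 Mb = 46409.8 MB.
= 46.41 GB.

46.41 GB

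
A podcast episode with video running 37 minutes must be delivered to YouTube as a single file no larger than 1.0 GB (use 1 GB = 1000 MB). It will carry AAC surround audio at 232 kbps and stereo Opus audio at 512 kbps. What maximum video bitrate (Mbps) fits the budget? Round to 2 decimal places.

Budget: 1.0 GB = 8000.0 Mb.
37 min = 2220 s
Total bitrate budget: 8000.0 Mb / 2220 s = 3.604 Mbps.
Audio total: 232 + 512 = 744 kbps = 0.744 Mbps.
Video: 3.604 − 0.744 = 2.860 Mbps.

2.86 Mbps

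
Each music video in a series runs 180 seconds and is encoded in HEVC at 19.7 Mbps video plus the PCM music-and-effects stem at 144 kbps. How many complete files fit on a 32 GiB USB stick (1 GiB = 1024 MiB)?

Audio: 144 kbps = 0.144 Mbps.
Total bitrate: 19.844 Mbps.
Per item: 19.844 Mbps × 180 s = 3,572 Mb = 446.5 MB.
Capacity: 32 GiB = 274,878 Mb; 76.96 items → 76 complete.

76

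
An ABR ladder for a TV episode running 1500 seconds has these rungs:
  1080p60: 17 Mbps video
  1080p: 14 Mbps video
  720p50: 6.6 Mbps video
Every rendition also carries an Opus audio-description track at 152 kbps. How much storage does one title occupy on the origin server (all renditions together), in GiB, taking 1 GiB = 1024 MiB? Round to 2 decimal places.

Audio: 152 kbps = 0.152 Mbps.
Sum of rendition bitrates: (17+0.152) + (14+0.152) + (6.6+0.152) = 38.056 Mbps.
× 1500 s = 57,084 Mb = 7,136 MB = 6.645 GiB.

6.65 GiB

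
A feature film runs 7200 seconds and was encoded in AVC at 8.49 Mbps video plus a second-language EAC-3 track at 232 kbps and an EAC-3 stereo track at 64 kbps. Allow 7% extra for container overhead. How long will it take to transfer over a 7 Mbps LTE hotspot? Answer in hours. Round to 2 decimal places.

Audio total: 232 + 64 = 296 kbps = 0.296 Mbps.
Total bitrate: 8.786 Mbps.
File: 8.786 Mbps × 7200 s = 63259.2 Mb.
With 7% container overhead: ×1.07. → 67687.3 Mb.
At 7 Mbps: 67687.3 / 7 = 9669.6 s ≈ 2.69 hours.

2.69 hours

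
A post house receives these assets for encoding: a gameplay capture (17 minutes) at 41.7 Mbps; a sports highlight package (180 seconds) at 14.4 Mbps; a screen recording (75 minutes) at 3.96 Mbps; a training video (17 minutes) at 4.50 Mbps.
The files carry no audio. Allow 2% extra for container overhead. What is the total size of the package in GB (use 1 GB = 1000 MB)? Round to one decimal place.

8.6 GB

gameplay capture: 41.700 Mbps × 1020 s × 1.02 = 43384.7 Mb
sports highlight package: 14.400 Mbps × 180 s × 1.02 = 2643.8 Mb
screen recording: 3.960 Mbps × 4500 s × 1.02 = 18176.4 Mb
training video: 4.500 Mbps × 1020 s × 1.02 = 4681.8 Mb
Total: 68886.7 Mb = 8610.8 MB.
= 8.611 GB.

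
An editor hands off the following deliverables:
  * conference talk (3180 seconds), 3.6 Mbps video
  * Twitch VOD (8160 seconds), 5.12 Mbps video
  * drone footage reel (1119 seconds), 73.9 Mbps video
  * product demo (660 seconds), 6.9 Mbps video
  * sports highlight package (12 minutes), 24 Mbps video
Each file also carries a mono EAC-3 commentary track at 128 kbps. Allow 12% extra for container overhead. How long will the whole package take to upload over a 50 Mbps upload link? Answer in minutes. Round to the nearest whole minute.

Audio: 128 kbps = 0.128 Mbps.
conference talk: 3.728 Mbps × 3180 s × 1.12 = 13277.6 Mb
Twitch VOD: 5.248 Mbps × 8160 s × 1.12 = 47962.5 Mb
drone footage reel: 74.028 Mbps × 1119 s × 1.12 = 92777.8 Mb
product demo: 7.028 Mbps × 660 s × 1.12 = 5195.1 Mb
sports highlight package: 24.128 Mbps × 720 s × 1.12 = 19456.8 Mb
Total: 178669.9 Mb = 22333.7 MB.
At 50 Mbps: 178669.9 / 50 = 3573 s ≈ 59.6 minutes.

60 minutes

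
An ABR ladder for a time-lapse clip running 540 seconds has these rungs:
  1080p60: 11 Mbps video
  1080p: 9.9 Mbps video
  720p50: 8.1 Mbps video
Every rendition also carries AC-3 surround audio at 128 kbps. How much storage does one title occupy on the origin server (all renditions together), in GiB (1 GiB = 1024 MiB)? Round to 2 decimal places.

Audio: 128 kbps = 0.128 Mbps.
Sum of rendition bitrates: (11+0.128) + (9.9+0.128) + (8.1+0.128) = 29.384 Mbps.
× 540 s = 15,867 Mb = 1,983 MB = 1.847 GiB.

1.85 GiB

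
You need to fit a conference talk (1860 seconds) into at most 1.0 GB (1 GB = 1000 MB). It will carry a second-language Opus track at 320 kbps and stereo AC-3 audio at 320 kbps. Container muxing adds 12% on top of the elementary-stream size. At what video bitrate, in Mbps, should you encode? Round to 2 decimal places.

Budget: 1.0 GB = 8000.0 Mb.
Stream payload after overhead: 8000.0 / 1.12 = 7142.9 Mb.
Total bitrate budget: 7142.9 Mb / 1860 s = 3.840 Mbps.
Audio total: 320 + 320 = 640 kbps = 0.640 Mbps.
Video: 3.840 − 0.640 = 3.200 Mbps.

3.20 Mbps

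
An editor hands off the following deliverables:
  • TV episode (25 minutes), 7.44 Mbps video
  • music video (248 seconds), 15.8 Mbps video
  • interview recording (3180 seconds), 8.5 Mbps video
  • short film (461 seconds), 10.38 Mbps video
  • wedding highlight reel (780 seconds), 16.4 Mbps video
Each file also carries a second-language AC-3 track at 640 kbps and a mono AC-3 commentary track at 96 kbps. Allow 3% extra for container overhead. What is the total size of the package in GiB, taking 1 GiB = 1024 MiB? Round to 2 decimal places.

7.70 GiB

Audio total: 640 + 96 = 736 kbps = 0.736 Mbps.
TV episode: 8.176 Mbps × 1500 s × 1.03 = 12631.9 Mb
music video: 16.536 Mbps × 248 s × 1.03 = 4224.0 Mb
interview recording: 9.236 Mbps × 3180 s × 1.03 = 30251.6 Mb
short film: 11.116 Mbps × 461 s × 1.03 = 5278.2 Mb
wedding highlight reel: 17.136 Mbps × 780 s × 1.03 = 13767.1 Mb
Total: 66152.7 Mb = 8269.1 MB.
= 7.701 GiB.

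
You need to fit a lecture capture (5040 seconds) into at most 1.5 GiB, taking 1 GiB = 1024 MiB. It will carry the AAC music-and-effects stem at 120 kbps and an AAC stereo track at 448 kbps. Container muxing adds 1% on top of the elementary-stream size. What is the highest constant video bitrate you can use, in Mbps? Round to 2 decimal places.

Budget: 1.5 GiB = 12884.9 Mb.
Stream payload after overhead: 12884.9 / 1.01 = 12757.3 Mb.
Total bitrate budget: 12757.3 Mb / 5040 s = 2.531 Mbps.
Audio total: 120 + 448 = 568 kbps = 0.568 Mbps.
Video: 2.531 − 0.568 = 1.963 Mbps.

1.96 Mbps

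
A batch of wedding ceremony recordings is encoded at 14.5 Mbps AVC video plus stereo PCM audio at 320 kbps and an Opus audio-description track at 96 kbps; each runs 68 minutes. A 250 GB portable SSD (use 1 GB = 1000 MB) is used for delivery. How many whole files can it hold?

68 min = 4080 s
Audio total: 320 + 96 = 416 kbps = 0.416 Mbps.
Total bitrate: 14.916 Mbps.
Per item: 14.916 Mbps × 4080 s = 60,857 Mb = 7,607 MB.
Capacity: 250 GB = 2,000,000 Mb; 32.86 items → 32 complete.

32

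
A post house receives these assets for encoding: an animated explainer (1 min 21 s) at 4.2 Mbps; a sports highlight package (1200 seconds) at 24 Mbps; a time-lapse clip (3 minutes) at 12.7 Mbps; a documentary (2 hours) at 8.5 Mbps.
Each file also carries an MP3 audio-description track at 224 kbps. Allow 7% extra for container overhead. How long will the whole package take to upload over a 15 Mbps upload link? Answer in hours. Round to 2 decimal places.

Audio: 224 kbps = 0.224 Mbps.
animated explainer: 4.424 Mbps × 81 s × 1.07 = 383.4 Mb
sports highlight package: 24.224 Mbps × 1200 s × 1.07 = 31103.6 Mb
time-lapse clip: 12.924 Mbps × 180 s × 1.07 = 2489.2 Mb
documentary: 8.724 Mbps × 7200 s × 1.07 = 67209.7 Mb
Total: 101185.9 Mb = 12648.2 MB.
At 15 Mbps: 101185.9 / 15 = 6746 s ≈ 1.87 hours.

1.87 hours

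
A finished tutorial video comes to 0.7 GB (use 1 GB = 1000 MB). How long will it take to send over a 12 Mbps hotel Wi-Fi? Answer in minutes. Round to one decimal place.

7.8 minutes

File: 0.7 GB = 5600.0 Mb.
At 12 Mbps: 5600.0 / 12 = 466.7 s ≈ 7.78 minutes.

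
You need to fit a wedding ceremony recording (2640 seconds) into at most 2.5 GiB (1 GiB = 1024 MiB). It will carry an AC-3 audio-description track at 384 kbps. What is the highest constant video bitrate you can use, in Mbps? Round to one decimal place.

7.8 Mbps

Budget: 2.5 GiB = 21474.8 Mb.
Total bitrate budget: 21474.8 Mb / 2640 s = 8.134 Mbps.
Audio: 384 kbps = 0.384 Mbps.
Video: 8.134 − 0.384 = 7.750 Mbps.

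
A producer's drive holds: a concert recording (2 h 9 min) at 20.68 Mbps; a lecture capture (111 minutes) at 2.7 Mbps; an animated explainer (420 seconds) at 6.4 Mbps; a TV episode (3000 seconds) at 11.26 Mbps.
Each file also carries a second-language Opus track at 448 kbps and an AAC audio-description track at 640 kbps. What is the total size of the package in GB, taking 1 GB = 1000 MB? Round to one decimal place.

Audio total: 448 + 640 = 1088 kbps = 1.088 Mbps.
concert recording: 21.768 Mbps × 7740 s = 168484.3 Mb
lecture capture: 3.788 Mbps × 6660 s = 25228.1 Mb
animated explainer: 7.488 Mbps × 420 s = 3145.0 Mb
TV episode: 12.348 Mbps × 3000 s = 37044.0 Mb
Total: 233901.4 Mb = 29237.7 MB.
= 29.24 GB.

29.2 GB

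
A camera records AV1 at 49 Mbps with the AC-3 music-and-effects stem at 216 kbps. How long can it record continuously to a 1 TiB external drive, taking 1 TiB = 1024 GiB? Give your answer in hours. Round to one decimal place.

49.6 hours

Audio: 216 kbps = 0.216 Mbps.
Total bitrate: 49 + 0.216 = 49.216 Mbps.
Capacity: 1 TiB = 8,796,093 Mb.
Recording time: 8,796,093 / 49.216 = 178,724 s ≈ 49.6 hours.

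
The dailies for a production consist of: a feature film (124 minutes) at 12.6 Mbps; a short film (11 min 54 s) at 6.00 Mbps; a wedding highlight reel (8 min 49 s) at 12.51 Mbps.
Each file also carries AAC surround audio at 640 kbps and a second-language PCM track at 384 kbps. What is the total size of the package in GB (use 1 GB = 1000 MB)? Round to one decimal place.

Audio total: 640 + 384 = 1024 kbps = 1.024 Mbps.
feature film: 13.624 Mbps × 7440 s = 101362.6 Mb
short film: 7.024 Mbps × 714 s = 5015.1 Mb
wedding highlight reel: 13.534 Mbps × 529 s = 7159.5 Mb
Total: 113537.2 Mb = 14192.1 MB.
= 14.19 GB.

14.2 GB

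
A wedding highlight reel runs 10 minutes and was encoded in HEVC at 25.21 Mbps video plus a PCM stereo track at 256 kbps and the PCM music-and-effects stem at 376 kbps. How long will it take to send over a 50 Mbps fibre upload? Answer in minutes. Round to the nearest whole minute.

5 minutes

10 min = 600 s
Audio total: 256 + 376 = 632 kbps = 0.632 Mbps.
Total bitrate: 25.842 Mbps.
File: 25.842 Mbps × 600 s = 15505.2 Mb.
At 50 Mbps: 15505.2 / 50 = 310.1 s ≈ 5.17 minutes.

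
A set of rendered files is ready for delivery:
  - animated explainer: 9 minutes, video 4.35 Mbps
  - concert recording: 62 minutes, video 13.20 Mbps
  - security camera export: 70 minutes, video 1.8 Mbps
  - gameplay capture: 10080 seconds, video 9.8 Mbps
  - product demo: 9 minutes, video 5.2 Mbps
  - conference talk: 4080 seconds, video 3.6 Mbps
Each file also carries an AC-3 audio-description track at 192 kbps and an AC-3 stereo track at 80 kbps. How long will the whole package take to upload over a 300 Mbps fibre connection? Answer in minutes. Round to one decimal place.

10.1 minutes

Audio total: 192 + 80 = 272 kbps = 0.272 Mbps.
animated explainer: 4.622 Mbps × 540 s = 2495.9 Mb
concert recording: 13.472 Mbps × 3720 s = 50115.8 Mb
security camera export: 2.072 Mbps × 4200 s = 8702.4 Mb
gameplay capture: 10.072 Mbps × 10080 s = 101525.8 Mb
product demo: 5.472 Mbps × 540 s = 2954.9 Mb
conference talk: 3.872 Mbps × 4080 s = 15797.8 Mb
Total: 181592.5 Mb = 22699.1 MB.
At 300 Mbps: 181592.5 / 300 = 605 s ≈ 10.1 minutes.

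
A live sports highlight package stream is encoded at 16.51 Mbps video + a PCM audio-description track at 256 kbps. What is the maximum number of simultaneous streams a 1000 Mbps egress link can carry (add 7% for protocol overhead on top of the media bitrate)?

Audio: 256 kbps = 0.256 Mbps.
Per-viewer media rate: 16.766 Mbps.
On the wire with 7% overhead: 17.940 Mbps.
1000 Mbps = 1,000 Mbps; 1,000 / 17.940 = 55.74 → 55 viewers.

55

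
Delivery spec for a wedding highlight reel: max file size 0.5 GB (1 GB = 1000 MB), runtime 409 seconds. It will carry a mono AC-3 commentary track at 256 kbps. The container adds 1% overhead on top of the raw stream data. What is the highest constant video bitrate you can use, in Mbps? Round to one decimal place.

9.4 Mbps

Budget: 0.5 GB = 4000.0 Mb.
Stream payload after overhead: 4000.0 / 1.01 = 3960.4 Mb.
Total bitrate budget: 3960.4 Mb / 409 s = 9.683 Mbps.
Audio: 256 kbps = 0.256 Mbps.
Video: 9.683 − 0.256 = 9.427 Mbps.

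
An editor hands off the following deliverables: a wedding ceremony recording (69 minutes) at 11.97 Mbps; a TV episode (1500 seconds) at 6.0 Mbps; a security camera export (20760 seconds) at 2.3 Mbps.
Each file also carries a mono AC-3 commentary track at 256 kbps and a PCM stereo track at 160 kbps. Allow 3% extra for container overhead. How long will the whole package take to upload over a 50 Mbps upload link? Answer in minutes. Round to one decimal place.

40.3 minutes

Audio total: 256 + 160 = 416 kbps = 0.416 Mbps.
wedding ceremony recording: 12.386 Mbps × 4140 s × 1.03 = 52816.4 Mb
TV episode: 6.416 Mbps × 1500 s × 1.03 = 9912.7 Mb
security camera export: 2.716 Mbps × 20760 s × 1.03 = 58075.7 Mb
Total: 120804.8 Mb = 15100.6 MB.
At 50 Mbps: 120804.8 / 50 = 2416 s ≈ 40.3 minutes.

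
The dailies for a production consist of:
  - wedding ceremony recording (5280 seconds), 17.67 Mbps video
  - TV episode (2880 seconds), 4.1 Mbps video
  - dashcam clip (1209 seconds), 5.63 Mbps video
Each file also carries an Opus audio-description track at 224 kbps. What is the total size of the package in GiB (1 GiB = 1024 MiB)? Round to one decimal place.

13.3 GiB

Audio: 224 kbps = 0.224 Mbps.
wedding ceremony recording: 17.894 Mbps × 5280 s = 94480.3 Mb
TV episode: 4.324 Mbps × 2880 s = 12453.1 Mb
dashcam clip: 5.854 Mbps × 1209 s = 7077.5 Mb
Total: 114010.9 Mb = 14251.4 MB.
= 13.27 GiB.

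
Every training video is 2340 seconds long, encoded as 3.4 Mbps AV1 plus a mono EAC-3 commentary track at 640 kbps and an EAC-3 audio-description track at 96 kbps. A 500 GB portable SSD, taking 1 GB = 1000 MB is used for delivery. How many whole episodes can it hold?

413

Audio total: 640 + 96 = 736 kbps = 0.736 Mbps.
Total bitrate: 4.136 Mbps.
Per item: 4.136 Mbps × 2340 s = 9,678 Mb = 1,210 MB.
Capacity: 500 GB = 4,000,000 Mb; 413.30 items → 413 complete.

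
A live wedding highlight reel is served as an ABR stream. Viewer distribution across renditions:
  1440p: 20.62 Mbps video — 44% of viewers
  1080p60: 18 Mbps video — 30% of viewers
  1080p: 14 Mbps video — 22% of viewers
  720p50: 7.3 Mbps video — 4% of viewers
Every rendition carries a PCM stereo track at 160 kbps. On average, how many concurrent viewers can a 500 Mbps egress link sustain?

27

Audio: 160 kbps = 0.160 Mbps.
Average per-viewer bitrate: 0.44×20.780 + 0.30×18.160 + 0.22×14.160 + 0.04×7.460 = 18.005 Mbps.
500 Mbps = 500.0 Mbps; 500.0 / 18.005 = 27.77 → 27.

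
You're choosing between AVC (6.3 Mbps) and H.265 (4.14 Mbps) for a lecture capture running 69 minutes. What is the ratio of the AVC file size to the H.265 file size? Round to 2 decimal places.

1.52

69 min = 4140 s
AVC: 6.300 Mbps × 4140 s = 26082.0 Mb = 3.260 GB.
H.265: 4.140 Mbps × 4140 s = 17139.6 Mb = 2.142 GB.
Ratio: 3.260 / 2.142 = 1.522.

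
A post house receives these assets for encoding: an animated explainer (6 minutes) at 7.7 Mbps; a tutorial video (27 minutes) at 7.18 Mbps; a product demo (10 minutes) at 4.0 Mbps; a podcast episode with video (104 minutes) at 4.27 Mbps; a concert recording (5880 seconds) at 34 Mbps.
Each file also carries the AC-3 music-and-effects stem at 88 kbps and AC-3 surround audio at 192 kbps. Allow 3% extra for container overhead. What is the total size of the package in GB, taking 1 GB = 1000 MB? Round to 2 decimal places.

31.86 GB

Audio total: 88 + 192 = 280 kbps = 0.280 Mbps.
animated explainer: 7.980 Mbps × 360 s × 1.03 = 2959.0 Mb
tutorial video: 7.460 Mbps × 1620 s × 1.03 = 12447.8 Mb
product demo: 4.280 Mbps × 600 s × 1.03 = 2645.0 Mb
podcast episode with video: 4.550 Mbps × 6240 s × 1.03 = 29243.8 Mb
concert recording: 34.280 Mbps × 5880 s × 1.03 = 207613.4 Mb
Total: 254908.9 Mb = 31863.6 MB.
= 31.86 GB.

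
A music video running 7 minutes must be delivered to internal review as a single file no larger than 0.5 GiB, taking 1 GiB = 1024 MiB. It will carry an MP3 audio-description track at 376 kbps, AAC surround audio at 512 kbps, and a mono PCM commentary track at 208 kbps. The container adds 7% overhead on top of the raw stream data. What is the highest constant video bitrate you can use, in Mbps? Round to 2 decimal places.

8.46 Mbps

Budget: 0.5 GiB = 4295.0 Mb.
Stream payload after overhead: 4295.0 / 1.07 = 4014.0 Mb.
7 min = 420 s
Total bitrate budget: 4014.0 Mb / 420 s = 9.557 Mbps.
Audio total: 376 + 512 + 208 = 1096 kbps = 1.096 Mbps.
Video: 9.557 − 1.096 = 8.461 Mbps.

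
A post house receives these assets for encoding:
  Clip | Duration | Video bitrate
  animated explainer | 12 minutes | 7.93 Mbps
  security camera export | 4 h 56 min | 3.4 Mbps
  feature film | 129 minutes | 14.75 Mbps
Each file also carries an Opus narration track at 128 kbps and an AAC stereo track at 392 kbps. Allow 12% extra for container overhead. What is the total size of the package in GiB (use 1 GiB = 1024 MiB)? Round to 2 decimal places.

25.28 GiB

Audio total: 128 + 392 = 520 kbps = 0.520 Mbps.
animated explainer: 8.450 Mbps × 720 s × 1.12 = 6814.1 Mb
security camera export: 3.920 Mbps × 17760 s × 1.12 = 77973.5 Mb
feature film: 15.270 Mbps × 7740 s × 1.12 = 132372.6 Mb
Total: 217160.2 Mb = 27145.0 MB.
= 25.28 GiB.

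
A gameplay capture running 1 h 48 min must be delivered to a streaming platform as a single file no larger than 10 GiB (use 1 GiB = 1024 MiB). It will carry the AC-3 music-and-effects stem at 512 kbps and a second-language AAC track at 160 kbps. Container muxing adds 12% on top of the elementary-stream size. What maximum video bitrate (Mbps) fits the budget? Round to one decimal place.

11.2 Mbps

Budget: 10 GiB = 85899.3 Mb.
Stream payload after overhead: 85899.3 / 1.12 = 76695.8 Mb.
1 h 48 min = 108 min = 6480 s
Total bitrate budget: 76695.8 Mb / 6480 s = 11.836 Mbps.
Audio total: 512 + 160 = 672 kbps = 0.672 Mbps.
Video: 11.836 − 0.672 = 11.164 Mbps.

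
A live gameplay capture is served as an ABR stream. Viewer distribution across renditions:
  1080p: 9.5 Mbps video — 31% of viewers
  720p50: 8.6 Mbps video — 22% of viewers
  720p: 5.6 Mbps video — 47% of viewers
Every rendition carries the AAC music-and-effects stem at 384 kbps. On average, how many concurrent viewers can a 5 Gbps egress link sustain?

Audio: 384 kbps = 0.384 Mbps.
Average per-viewer bitrate: 0.31×9.884 + 0.22×8.984 + 0.47×5.984 = 7.853 Mbps.
5 Gbps = 5,000 Mbps; 5,000 / 7.853 = 636.70 → 636.

636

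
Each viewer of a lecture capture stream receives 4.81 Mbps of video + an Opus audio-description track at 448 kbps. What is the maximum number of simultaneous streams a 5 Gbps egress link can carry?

Audio: 448 kbps = 0.448 Mbps.
Per-viewer media rate: 5.258 Mbps.
5 Gbps = 5,000 Mbps; 5,000 / 5.258 = 950.93 → 950 viewers.

950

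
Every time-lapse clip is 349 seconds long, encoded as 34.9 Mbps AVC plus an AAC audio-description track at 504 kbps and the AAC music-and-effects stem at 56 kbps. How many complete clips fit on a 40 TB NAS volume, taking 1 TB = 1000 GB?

25857

Audio total: 504 + 56 = 560 kbps = 0.560 Mbps.
Total bitrate: 35.460 Mbps.
Per item: 35.460 Mbps × 349 s = 12,376 Mb = 1,547 MB.
Capacity: 40 TB = 320,000,000 Mb; 25857.46 items → 25857 complete.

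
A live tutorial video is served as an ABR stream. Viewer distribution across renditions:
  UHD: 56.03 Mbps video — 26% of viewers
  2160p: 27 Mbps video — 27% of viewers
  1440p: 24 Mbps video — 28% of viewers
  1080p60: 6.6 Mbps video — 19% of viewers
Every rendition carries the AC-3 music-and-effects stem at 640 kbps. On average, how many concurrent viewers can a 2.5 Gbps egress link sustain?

82

Audio: 640 kbps = 0.640 Mbps.
Average per-viewer bitrate: 0.26×56.670 + 0.27×27.640 + 0.28×24.640 + 0.19×7.240 = 30.472 Mbps.
2.5 Gbps = 2,500 Mbps; 2,500 / 30.472 = 82.04 → 82.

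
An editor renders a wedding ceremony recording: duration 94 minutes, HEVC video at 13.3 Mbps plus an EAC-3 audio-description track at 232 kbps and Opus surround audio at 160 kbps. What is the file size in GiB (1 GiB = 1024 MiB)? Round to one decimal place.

9.0 GiB

94 min = 5640 s
Audio total: 232 + 160 = 392 kbps = 0.392 Mbps.
Total bitrate: 13.3 + 0.392 = 13.692 Mbps.
Stream data: 13.692 Mbps × 5640 s = 77222.9 Mb.
77,223 Mb = 9,652,860,000 bytes ÷ 1,073,741,824 = 8.990 GiB.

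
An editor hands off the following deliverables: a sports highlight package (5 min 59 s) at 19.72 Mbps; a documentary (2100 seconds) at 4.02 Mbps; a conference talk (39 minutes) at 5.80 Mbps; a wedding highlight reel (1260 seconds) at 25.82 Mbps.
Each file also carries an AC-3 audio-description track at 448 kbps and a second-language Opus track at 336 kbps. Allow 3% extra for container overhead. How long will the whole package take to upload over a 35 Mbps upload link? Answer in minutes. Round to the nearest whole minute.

33 minutes

Audio total: 448 + 336 = 784 kbps = 0.784 Mbps.
sports highlight package: 20.504 Mbps × 359 s × 1.03 = 7581.8 Mb
documentary: 4.804 Mbps × 2100 s × 1.03 = 10391.1 Mb
conference talk: 6.584 Mbps × 2340 s × 1.03 = 15868.8 Mb
wedding highlight reel: 26.604 Mbps × 1260 s × 1.03 = 34526.7 Mb
Total: 68368.2 Mb = 8546.0 MB.
At 35 Mbps: 68368.2 / 35 = 1953 s ≈ 32.6 minutes.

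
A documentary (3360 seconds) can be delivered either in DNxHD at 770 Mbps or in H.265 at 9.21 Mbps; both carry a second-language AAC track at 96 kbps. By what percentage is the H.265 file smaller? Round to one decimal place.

Audio: 96 kbps = 0.096 Mbps.
DNxHD: 770.096 Mbps × 3360 s = 2587522.6 Mb = 301.227 GiB.
H.265: 9.306 Mbps × 3360 s = 31268.2 Mb = 3.640 GiB.
Reduction: (1 − 3.640/301.227) × 100 = 98.79%.

98.8%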